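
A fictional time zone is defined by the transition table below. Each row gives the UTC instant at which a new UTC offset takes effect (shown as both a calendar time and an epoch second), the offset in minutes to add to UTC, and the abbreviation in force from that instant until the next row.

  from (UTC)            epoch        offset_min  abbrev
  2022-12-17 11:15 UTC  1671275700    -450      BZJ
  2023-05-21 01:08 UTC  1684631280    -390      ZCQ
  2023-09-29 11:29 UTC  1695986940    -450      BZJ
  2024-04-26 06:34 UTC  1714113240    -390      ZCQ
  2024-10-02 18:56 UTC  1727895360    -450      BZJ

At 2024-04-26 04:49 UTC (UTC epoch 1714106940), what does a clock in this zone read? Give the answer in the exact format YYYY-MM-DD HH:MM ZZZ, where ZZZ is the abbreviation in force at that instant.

2024-04-25 21:19 BZJ

Query: 2024-04-26 04:49 UTC
Rule 3/5 (BZJ, -07:30): 2023-09-29 11:29 UTC ≤ query < 2024-04-26 06:34 UTC
4·60 + 49 - 450 = -161 min
-161 = -1·1440 + 1279; 1279 = 21·60 + 19 → 21:19, 2024-04-26 - 1 day = 2024-04-25
→ 2024-04-25 21:19 BZJ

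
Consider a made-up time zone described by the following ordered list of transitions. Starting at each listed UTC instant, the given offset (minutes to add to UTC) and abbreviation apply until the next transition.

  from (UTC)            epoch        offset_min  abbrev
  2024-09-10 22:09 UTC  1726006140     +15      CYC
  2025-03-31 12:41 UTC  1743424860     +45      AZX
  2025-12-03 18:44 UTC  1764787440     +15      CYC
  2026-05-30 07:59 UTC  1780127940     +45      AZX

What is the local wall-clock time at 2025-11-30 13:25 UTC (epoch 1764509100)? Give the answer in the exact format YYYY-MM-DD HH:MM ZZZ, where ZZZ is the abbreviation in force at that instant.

Query: 2025-11-30 13:25 UTC
Rule 2/4 (AZX, +00:45): 2025-03-31 12:41 UTC ≤ query < 2025-12-03 18:44 UTC
13·60 + 25 + 45 = 850 min
850 = 0·1440 + 850; 850 = 14·60 + 10 → 14:10, same day
→ 2025-11-30 14:10 AZX

2025-11-30 14:10 AZX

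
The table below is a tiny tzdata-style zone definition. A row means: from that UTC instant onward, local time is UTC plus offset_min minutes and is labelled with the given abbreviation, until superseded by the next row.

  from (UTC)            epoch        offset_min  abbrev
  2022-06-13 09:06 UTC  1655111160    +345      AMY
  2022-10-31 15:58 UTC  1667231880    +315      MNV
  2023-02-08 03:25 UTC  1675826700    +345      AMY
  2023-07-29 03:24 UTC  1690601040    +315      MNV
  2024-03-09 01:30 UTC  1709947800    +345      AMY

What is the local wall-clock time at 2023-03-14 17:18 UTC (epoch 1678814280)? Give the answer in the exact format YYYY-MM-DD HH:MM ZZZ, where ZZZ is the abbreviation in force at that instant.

2023-03-14 23:03 AMY

Query: 2023-03-14 17:18 UTC
Rule 3/5 (AMY, +05:45): 2023-02-08 03:25 UTC ≤ query < 2023-07-29 03:24 UTC
17·60 + 18 + 345 = 1383 min
1383 = 0·1440 + 1383; 1383 = 23·60 + 3 → 23:03, same day
→ 2023-03-14 23:03 AMY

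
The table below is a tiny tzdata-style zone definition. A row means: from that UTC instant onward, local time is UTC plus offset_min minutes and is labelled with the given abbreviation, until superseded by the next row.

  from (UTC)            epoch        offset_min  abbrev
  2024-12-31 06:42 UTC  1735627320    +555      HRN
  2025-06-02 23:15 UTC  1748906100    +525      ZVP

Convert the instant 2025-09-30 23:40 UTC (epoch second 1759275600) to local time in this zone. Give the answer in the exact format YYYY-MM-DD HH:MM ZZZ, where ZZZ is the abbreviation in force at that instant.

2025-10-01 08:25 ZVP

Query: 2025-09-30 23:40 UTC
Rule 2/2 (ZVP, +08:45): 2025-06-02 23:15 UTC ≤ query < +∞
23·60 + 40 + 525 = 1945 min
1945 = 1·1440 + 505; 505 = 8·60 + 25 → 08:25, 2025-09-30 + 1 day = 2025-10-01
→ 2025-10-01 08:25 ZVP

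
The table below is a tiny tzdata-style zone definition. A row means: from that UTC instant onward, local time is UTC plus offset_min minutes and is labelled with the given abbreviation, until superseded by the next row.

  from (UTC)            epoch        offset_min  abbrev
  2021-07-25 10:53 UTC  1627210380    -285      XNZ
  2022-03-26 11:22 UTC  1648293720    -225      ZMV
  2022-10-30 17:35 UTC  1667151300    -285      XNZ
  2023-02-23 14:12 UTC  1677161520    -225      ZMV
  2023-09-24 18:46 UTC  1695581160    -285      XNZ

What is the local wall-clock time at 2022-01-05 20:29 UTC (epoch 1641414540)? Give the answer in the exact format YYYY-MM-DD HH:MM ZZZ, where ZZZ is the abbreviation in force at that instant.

2022-01-05 15:44 XNZ

Query: 2022-01-05 20:29 UTC
Rule 1/5 (XNZ, -04:45): 2021-07-25 10:53 UTC ≤ query < 2022-03-26 11:22 UTC
20·60 + 29 - 285 = 944 min
944 = 0·1440 + 944; 944 = 15·60 + 44 → 15:44, same day
→ 2022-01-05 15:44 XNZ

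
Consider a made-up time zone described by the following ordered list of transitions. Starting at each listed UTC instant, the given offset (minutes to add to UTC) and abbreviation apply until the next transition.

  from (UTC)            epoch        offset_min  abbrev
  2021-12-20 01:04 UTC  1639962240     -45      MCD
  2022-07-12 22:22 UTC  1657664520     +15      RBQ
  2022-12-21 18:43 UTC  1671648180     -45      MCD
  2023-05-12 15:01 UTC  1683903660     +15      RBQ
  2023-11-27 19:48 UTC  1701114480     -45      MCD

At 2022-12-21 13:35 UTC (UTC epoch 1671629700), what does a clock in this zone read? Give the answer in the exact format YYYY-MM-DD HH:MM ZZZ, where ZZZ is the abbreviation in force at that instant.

Query: 2022-12-21 13:35 UTC
Rule 2/5 (RBQ, +00:15): 2022-07-12 22:22 UTC ≤ query < 2022-12-21 18:43 UTC
13·60 + 35 + 15 = 830 min
830 = 0·1440 + 830; 830 = 13·60 + 50 → 13:50, same day
→ 2022-12-21 13:50 RBQ

2022-12-21 13:50 RBQ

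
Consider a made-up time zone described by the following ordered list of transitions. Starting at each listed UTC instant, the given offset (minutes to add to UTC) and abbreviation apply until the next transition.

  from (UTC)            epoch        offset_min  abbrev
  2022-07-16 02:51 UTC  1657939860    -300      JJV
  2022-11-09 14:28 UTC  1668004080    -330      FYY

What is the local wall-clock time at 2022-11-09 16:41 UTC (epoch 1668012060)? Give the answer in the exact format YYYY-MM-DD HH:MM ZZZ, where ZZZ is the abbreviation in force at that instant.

2022-11-09 11:11 FYY

Query: 2022-11-09 16:41 UTC
Rule 2/2 (FYY, -05:30): 2022-11-09 14:28 UTC ≤ query < +∞
16·60 + 41 - 330 = 671 min
671 = 0·1440 + 671; 671 = 11·60 + 11 → 11:11, same day
→ 2022-11-09 11:11 FYY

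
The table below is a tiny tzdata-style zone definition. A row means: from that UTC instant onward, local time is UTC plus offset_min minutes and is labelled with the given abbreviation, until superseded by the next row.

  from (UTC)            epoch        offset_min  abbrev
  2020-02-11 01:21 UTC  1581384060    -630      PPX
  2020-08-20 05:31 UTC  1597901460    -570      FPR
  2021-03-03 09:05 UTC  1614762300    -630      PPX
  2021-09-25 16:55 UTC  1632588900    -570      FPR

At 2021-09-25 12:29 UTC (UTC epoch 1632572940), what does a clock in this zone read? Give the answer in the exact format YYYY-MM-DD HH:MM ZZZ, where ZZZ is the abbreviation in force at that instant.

2021-09-25 01:59 PPX

Query: 2021-09-25 12:29 UTC
Rule 3/4 (PPX, -10:30): 2021-03-03 09:05 UTC ≤ query < 2021-09-25 16:55 UTC
12·60 + 29 - 630 = 119 min
119 = 0·1440 + 119; 119 = 1·60 + 59 → 01:59, same day
→ 2021-09-25 01:59 PPX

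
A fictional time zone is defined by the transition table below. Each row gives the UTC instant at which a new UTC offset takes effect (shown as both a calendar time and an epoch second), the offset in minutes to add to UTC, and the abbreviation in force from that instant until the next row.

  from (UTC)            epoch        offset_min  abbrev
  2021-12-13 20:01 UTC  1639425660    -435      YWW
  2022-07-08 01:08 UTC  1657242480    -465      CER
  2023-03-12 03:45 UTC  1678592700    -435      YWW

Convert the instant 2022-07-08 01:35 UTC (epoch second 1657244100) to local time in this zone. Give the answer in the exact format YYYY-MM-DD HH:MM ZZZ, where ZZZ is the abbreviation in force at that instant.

2022-07-07 17:50 CER

Query: 2022-07-08 01:35 UTC
Rule 2/3 (CER, -07:45): 2022-07-08 01:08 UTC ≤ query < 2023-03-12 03:45 UTC
1·60 + 35 - 465 = -370 min
-370 = -1·1440 + 1070; 1070 = 17·60 + 50 → 17:50, 2022-07-08 - 1 day = 2022-07-07
→ 2022-07-07 17:50 CER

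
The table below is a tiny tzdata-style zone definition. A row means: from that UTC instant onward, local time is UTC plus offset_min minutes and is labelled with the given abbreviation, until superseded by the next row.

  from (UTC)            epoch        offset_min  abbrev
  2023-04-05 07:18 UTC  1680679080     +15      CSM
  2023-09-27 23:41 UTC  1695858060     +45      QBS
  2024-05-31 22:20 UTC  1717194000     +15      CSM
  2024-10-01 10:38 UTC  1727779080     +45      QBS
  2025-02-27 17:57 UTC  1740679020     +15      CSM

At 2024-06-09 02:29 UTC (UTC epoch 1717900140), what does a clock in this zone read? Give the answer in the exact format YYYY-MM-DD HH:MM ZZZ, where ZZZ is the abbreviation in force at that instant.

2024-06-09 02:44 CSM

Query: 2024-06-09 02:29 UTC
Rule 3/5 (CSM, +00:15): 2024-05-31 22:20 UTC ≤ query < 2024-10-01 10:38 UTC
2·60 + 29 + 15 = 164 min
164 = 0·1440 + 164; 164 = 2·60 + 44 → 02:44, same day
→ 2024-06-09 02:44 CSM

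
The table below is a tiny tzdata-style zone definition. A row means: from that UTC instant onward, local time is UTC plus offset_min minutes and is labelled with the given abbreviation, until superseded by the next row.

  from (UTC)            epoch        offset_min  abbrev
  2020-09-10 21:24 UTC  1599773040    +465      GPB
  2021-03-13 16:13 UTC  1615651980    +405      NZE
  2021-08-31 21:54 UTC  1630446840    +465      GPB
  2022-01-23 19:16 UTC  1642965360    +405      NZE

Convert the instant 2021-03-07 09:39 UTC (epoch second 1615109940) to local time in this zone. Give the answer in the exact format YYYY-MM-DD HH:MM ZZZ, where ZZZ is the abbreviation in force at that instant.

Query: 2021-03-07 09:39 UTC
Rule 1/4 (GPB, +07:45): 2020-09-10 21:24 UTC ≤ query < 2021-03-13 16:13 UTC
9·60 + 39 + 465 = 1044 min
1044 = 0·1440 + 1044; 1044 = 17·60 + 24 → 17:24, same day
→ 2021-03-07 17:24 GPB

2021-03-07 17:24 GPB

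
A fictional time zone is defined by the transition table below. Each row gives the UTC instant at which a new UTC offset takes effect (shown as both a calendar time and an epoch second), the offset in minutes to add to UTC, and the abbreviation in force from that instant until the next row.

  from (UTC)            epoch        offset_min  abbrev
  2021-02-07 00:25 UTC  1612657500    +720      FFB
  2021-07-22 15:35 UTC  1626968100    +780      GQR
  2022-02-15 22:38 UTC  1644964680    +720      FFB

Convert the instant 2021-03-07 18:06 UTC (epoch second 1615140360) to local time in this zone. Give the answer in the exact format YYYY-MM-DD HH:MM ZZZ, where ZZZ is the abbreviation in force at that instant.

Query: 2021-03-07 18:06 UTC
Rule 1/3 (FFB, +12:00): 2021-02-07 00:25 UTC ≤ query < 2021-07-22 15:35 UTC
18·60 + 6 + 720 = 1806 min
1806 = 1·1440 + 366; 366 = 6·60 + 6 → 06:06, 2021-03-07 + 1 day = 2021-03-08
→ 2021-03-08 06:06 FFB

2021-03-08 06:06 FFB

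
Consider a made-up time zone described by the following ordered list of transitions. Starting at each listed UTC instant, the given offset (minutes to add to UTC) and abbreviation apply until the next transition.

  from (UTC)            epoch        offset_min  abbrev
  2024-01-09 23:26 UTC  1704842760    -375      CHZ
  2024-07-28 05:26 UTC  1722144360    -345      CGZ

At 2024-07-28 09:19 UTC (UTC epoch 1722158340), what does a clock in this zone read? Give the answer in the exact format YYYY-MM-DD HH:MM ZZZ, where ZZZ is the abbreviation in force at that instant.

2024-07-28 03:34 CGZ

Query: 2024-07-28 09:19 UTC
Rule 2/2 (CGZ, -05:45): 2024-07-28 05:26 UTC ≤ query < +∞
9·60 + 19 - 345 = 214 min
214 = 0·1440 + 214; 214 = 3·60 + 34 → 03:34, same day
→ 2024-07-28 03:34 CGZ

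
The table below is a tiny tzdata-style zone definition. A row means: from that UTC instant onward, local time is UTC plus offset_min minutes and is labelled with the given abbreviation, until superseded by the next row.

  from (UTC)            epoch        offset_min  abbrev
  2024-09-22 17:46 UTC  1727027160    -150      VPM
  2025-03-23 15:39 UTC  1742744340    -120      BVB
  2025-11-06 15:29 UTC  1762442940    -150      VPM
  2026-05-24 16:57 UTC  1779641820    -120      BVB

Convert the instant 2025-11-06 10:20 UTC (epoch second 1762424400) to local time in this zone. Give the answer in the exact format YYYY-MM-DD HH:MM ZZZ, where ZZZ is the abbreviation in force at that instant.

2025-11-06 08:20 BVB

Query: 2025-11-06 10:20 UTC
Rule 2/4 (BVB, -02:00): 2025-03-23 15:39 UTC ≤ query < 2025-11-06 15:29 UTC
10·60 + 20 - 120 = 500 min
500 = 0·1440 + 500; 500 = 8·60 + 20 → 08:20, same day
→ 2025-11-06 08:20 BVB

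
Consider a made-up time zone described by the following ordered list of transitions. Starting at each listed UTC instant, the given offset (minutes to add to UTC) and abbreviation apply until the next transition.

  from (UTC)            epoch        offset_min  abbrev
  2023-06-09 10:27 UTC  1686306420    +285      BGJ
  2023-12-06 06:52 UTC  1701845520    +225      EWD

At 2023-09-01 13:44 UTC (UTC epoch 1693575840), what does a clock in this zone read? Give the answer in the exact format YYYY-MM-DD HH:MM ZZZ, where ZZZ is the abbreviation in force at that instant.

2023-09-01 18:29 BGJ

Query: 2023-09-01 13:44 UTC
Rule 1/2 (BGJ, +04:45): 2023-06-09 10:27 UTC ≤ query < 2023-12-06 06:52 UTC
13·60 + 44 + 285 = 1109 min
1109 = 0·1440 + 1109; 1109 = 18·60 + 29 → 18:29, same day
→ 2023-09-01 18:29 BGJ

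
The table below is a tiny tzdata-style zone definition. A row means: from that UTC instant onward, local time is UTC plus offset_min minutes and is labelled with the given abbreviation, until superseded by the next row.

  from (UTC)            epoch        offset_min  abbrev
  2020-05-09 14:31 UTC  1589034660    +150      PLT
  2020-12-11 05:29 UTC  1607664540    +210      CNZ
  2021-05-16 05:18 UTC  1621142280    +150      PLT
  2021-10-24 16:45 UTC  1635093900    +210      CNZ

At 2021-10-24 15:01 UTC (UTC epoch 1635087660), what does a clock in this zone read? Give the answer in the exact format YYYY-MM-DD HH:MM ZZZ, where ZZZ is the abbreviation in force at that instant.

Query: 2021-10-24 15:01 UTC
Rule 3/4 (PLT, +02:30): 2021-05-16 05:18 UTC ≤ query < 2021-10-24 16:45 UTC
15·60 + 1 + 150 = 1051 min
1051 = 0·1440 + 1051; 1051 = 17·60 + 31 → 17:31, same day
→ 2021-10-24 17:31 PLT

2021-10-24 17:31 PLT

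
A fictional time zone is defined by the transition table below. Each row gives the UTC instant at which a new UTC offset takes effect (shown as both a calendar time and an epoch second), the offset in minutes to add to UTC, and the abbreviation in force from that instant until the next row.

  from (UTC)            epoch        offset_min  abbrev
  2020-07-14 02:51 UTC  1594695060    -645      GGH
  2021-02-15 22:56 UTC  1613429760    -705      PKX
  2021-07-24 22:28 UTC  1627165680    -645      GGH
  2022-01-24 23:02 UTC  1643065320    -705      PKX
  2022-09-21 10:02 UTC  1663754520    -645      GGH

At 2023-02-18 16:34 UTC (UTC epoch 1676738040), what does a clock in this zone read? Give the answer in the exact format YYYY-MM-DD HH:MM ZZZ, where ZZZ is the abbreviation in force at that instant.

Query: 2023-02-18 16:34 UTC
Rule 5/5 (GGH, -10:45): 2022-09-21 10:02 UTC ≤ query < +∞
16·60 + 34 - 645 = 349 min
349 = 0·1440 + 349; 349 = 5·60 + 49 → 05:49, same day
→ 2023-02-18 05:49 GGH

2023-02-18 05:49 GGH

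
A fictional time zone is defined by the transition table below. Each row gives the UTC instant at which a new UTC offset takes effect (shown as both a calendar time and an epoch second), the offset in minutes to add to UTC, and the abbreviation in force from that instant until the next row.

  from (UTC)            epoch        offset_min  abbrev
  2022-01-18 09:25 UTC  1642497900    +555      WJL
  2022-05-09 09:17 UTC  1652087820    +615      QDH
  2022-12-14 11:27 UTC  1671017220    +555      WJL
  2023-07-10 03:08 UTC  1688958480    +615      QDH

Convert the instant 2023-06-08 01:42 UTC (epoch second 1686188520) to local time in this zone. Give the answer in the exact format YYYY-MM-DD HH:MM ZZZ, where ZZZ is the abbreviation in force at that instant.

2023-06-08 10:57 WJL

Query: 2023-06-08 01:42 UTC
Rule 3/4 (WJL, +09:15): 2022-12-14 11:27 UTC ≤ query < 2023-07-10 03:08 UTC
1·60 + 42 + 555 = 657 min
657 = 0·1440 + 657; 657 = 10·60 + 57 → 10:57, same day
→ 2023-06-08 10:57 WJL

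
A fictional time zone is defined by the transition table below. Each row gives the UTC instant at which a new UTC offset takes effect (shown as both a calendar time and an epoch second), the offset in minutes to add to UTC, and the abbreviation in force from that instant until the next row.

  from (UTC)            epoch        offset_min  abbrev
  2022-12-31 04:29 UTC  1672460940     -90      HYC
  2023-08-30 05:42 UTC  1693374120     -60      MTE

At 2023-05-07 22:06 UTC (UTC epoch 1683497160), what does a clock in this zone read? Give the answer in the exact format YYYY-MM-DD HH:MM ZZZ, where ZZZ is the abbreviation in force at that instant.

Query: 2023-05-07 22:06 UTC
Rule 1/2 (HYC, -01:30): 2022-12-31 04:29 UTC ≤ query < 2023-08-30 05:42 UTC
22·60 + 6 - 90 = 1236 min
1236 = 0·1440 + 1236; 1236 = 20·60 + 36 → 20:36, same day
→ 2023-05-07 20:36 HYC

2023-05-07 20:36 HYC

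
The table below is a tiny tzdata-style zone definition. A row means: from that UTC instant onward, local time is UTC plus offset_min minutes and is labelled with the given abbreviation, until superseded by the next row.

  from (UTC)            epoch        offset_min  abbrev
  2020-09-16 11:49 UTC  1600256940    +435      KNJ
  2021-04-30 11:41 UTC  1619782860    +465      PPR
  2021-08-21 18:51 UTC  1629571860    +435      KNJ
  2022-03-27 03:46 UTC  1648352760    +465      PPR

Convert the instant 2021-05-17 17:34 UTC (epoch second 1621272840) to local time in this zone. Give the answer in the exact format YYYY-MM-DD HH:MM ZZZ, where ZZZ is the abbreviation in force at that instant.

2021-05-18 01:19 PPR

Query: 2021-05-17 17:34 UTC
Rule 2/4 (PPR, +07:45): 2021-04-30 11:41 UTC ≤ query < 2021-08-21 18:51 UTC
17·60 + 34 + 465 = 1519 min
1519 = 1·1440 + 79; 79 = 1·60 + 19 → 01:19, 2021-05-17 + 1 day = 2021-05-18
→ 2021-05-18 01:19 PPR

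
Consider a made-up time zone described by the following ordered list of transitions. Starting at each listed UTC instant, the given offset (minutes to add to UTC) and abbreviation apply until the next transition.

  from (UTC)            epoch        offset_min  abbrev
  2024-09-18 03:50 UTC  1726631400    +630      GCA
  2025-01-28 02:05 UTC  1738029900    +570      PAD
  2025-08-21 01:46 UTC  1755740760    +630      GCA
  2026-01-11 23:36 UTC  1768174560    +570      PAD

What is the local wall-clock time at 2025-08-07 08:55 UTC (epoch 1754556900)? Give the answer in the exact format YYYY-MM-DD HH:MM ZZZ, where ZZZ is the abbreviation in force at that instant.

Query: 2025-08-07 08:55 UTC
Rule 2/4 (PAD, +09:30): 2025-01-28 02:05 UTC ≤ query < 2025-08-21 01:46 UTC
8·60 + 55 + 570 = 1105 min
1105 = 0·1440 + 1105; 1105 = 18·60 + 25 → 18:25, same day
→ 2025-08-07 18:25 PAD

2025-08-07 18:25 PAD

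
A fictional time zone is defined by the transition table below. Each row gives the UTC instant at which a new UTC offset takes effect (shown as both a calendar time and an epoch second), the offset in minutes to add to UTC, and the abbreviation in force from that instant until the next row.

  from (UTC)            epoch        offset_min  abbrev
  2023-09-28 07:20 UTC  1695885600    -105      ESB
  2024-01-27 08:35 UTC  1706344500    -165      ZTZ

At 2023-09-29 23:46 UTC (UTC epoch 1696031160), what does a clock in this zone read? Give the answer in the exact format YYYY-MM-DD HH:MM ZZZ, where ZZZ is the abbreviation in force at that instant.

Query: 2023-09-29 23:46 UTC
Rule 1/2 (ESB, -01:45): 2023-09-28 07:20 UTC ≤ query < 2024-01-27 08:35 UTC
23·60 + 46 - 105 = 1321 min
1321 = 0·1440 + 1321; 1321 = 22·60 + 1 → 22:01, same day
→ 2023-09-29 22:01 ESB

2023-09-29 22:01 ESB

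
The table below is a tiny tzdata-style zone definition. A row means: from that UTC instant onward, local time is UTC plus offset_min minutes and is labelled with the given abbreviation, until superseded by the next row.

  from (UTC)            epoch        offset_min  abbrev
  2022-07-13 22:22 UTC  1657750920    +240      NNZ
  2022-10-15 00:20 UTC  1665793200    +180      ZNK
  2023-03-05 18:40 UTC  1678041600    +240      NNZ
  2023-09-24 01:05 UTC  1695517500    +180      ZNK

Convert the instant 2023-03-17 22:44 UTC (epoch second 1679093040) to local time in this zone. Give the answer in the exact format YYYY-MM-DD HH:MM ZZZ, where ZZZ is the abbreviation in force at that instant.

2023-03-18 02:44 NNZ

Query: 2023-03-17 22:44 UTC
Rule 3/4 (NNZ, +04:00): 2023-03-05 18:40 UTC ≤ query < 2023-09-24 01:05 UTC
22·60 + 44 + 240 = 1604 min
1604 = 1·1440 + 164; 164 = 2·60 + 44 → 02:44, 2023-03-17 + 1 day = 2023-03-18
→ 2023-03-18 02:44 NNZ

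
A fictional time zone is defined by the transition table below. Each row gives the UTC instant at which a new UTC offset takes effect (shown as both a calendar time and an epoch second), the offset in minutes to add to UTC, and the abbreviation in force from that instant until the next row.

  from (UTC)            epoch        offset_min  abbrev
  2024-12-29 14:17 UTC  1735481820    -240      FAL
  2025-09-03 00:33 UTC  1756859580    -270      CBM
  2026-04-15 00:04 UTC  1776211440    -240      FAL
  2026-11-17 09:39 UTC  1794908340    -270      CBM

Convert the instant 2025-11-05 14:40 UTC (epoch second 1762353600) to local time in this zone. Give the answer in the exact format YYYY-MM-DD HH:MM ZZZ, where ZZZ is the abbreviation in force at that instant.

Query: 2025-11-05 14:40 UTC
Rule 2/4 (CBM, -04:30): 2025-09-03 00:33 UTC ≤ query < 2026-04-15 00:04 UTC
14·60 + 40 - 270 = 610 min
610 = 0·1440 + 610; 610 = 10·60 + 10 → 10:10, same day
→ 2025-11-05 10:10 CBM

2025-11-05 10:10 CBM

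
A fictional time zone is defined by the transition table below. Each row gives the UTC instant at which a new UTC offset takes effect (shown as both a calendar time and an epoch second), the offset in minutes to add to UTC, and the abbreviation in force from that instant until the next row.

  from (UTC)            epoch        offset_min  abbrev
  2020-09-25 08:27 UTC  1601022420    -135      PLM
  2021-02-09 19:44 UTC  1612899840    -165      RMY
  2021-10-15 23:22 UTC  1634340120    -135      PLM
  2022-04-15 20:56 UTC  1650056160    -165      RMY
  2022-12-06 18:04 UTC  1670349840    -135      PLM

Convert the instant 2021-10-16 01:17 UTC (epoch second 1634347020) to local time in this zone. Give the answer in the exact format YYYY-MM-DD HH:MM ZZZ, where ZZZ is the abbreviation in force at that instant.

Query: 2021-10-16 01:17 UTC
Rule 3/5 (PLM, -02:15): 2021-10-15 23:22 UTC ≤ query < 2022-04-15 20:56 UTC
1·60 + 17 - 135 = -58 min
-58 = -1·1440 + 1382; 1382 = 23·60 + 2 → 23:02, 2021-10-16 - 1 day = 2021-10-15
→ 2021-10-15 23:02 PLM

2021-10-15 23:02 PLM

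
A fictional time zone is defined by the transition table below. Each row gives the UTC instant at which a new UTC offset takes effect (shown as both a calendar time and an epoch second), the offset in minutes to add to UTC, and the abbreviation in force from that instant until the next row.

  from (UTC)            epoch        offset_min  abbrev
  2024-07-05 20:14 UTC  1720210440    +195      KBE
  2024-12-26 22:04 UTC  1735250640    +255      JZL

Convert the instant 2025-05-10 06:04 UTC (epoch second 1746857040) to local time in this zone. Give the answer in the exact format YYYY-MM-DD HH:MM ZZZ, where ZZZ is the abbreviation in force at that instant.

2025-05-10 10:19 JZL

Query: 2025-05-10 06:04 UTC
Rule 2/2 (JZL, +04:15): 2024-12-26 22:04 UTC ≤ query < +∞
6·60 + 4 + 255 = 619 min
619 = 0·1440 + 619; 619 = 10·60 + 19 → 10:19, same day
→ 2025-05-10 10:19 JZL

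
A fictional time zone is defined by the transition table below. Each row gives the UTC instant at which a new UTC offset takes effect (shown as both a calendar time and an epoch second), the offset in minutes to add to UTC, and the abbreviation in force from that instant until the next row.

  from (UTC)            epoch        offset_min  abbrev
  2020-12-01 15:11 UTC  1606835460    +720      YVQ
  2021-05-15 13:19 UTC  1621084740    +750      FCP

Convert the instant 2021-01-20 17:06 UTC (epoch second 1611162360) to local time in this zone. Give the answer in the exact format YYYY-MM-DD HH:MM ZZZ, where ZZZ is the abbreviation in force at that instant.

Query: 2021-01-20 17:06 UTC
Rule 1/2 (YVQ, +12:00): 2020-12-01 15:11 UTC ≤ query < 2021-05-15 13:19 UTC
17·60 + 6 + 720 = 1746 min
1746 = 1·1440 + 306; 306 = 5·60 + 6 → 05:06, 2021-01-20 + 1 day = 2021-01-21
→ 2021-01-21 05:06 YVQ

2021-01-21 05:06 YVQ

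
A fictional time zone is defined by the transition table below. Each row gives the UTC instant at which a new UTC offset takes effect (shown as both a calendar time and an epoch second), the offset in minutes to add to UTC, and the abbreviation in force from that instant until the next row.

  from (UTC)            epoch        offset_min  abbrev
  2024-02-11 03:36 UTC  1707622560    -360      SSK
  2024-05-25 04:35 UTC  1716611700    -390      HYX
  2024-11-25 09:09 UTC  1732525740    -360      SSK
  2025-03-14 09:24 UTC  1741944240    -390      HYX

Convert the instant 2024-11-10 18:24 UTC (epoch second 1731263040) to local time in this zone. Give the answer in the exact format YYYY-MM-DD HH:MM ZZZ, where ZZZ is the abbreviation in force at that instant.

2024-11-10 11:54 HYX

Query: 2024-11-10 18:24 UTC
Rule 2/4 (HYX, -06:30): 2024-05-25 04:35 UTC ≤ query < 2024-11-25 09:09 UTC
18·60 + 24 - 390 = 714 min
714 = 0·1440 + 714; 714 = 11·60 + 54 → 11:54, same day
→ 2024-11-10 11:54 HYX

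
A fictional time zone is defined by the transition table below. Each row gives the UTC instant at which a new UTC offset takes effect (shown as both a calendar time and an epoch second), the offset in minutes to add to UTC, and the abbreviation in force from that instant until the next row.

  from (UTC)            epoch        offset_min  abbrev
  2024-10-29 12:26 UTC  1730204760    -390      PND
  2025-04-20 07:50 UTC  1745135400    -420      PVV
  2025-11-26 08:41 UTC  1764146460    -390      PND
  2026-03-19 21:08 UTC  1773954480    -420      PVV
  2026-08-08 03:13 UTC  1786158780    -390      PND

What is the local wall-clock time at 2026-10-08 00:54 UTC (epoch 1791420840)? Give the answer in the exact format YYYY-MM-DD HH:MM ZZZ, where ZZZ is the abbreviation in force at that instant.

2026-10-07 18:24 PND

Query: 2026-10-08 00:54 UTC
Rule 5/5 (PND, -06:30): 2026-08-08 03:13 UTC ≤ query < +∞
0·60 + 54 - 390 = -336 min
-336 = -1·1440 + 1104; 1104 = 18·60 + 24 → 18:24, 2026-10-08 - 1 day = 2026-10-07
→ 2026-10-07 18:24 PND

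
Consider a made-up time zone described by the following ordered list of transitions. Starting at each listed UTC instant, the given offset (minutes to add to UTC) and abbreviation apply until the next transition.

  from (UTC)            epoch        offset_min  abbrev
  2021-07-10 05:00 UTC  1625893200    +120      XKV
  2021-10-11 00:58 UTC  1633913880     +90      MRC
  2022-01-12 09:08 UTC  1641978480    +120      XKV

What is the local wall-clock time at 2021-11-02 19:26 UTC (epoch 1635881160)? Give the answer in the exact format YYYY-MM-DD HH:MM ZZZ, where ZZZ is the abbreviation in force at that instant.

Query: 2021-11-02 19:26 UTC
Rule 2/3 (MRC, +01:30): 2021-10-11 00:58 UTC ≤ query < 2022-01-12 09:08 UTC
19·60 + 26 + 90 = 1256 min
1256 = 0·1440 + 1256; 1256 = 20·60 + 56 → 20:56, same day
→ 2021-11-02 20:56 MRC

2021-11-02 20:56 MRC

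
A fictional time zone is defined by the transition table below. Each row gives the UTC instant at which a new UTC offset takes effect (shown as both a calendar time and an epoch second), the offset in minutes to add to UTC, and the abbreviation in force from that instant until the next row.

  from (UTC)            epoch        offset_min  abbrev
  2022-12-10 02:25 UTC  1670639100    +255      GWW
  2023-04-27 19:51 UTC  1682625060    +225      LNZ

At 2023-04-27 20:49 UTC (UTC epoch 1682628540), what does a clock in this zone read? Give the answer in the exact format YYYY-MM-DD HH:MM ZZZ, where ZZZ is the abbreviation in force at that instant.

Query: 2023-04-27 20:49 UTC
Rule 2/2 (LNZ, +03:45): 2023-04-27 19:51 UTC ≤ query < +∞
20·60 + 49 + 225 = 1474 min
1474 = 1·1440 + 34; 34 = 0·60 + 34 → 00:34, 2023-04-27 + 1 day = 2023-04-28
→ 2023-04-28 00:34 LNZ

2023-04-28 00:34 LNZ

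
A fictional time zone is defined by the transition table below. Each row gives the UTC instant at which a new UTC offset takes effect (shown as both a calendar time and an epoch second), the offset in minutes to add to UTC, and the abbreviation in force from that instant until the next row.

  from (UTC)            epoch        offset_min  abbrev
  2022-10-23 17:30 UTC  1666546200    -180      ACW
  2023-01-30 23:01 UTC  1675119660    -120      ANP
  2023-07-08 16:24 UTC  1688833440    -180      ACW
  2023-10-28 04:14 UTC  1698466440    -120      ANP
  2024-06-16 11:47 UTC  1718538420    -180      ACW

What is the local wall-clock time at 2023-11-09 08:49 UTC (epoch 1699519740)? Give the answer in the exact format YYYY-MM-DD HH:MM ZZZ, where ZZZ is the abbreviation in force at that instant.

2023-11-09 06:49 ANP

Query: 2023-11-09 08:49 UTC
Rule 4/5 (ANP, -02:00): 2023-10-28 04:14 UTC ≤ query < 2024-06-16 11:47 UTC
8·60 + 49 - 120 = 409 min
409 = 0·1440 + 409; 409 = 6·60 + 49 → 06:49, same day
→ 2023-11-09 06:49 ANP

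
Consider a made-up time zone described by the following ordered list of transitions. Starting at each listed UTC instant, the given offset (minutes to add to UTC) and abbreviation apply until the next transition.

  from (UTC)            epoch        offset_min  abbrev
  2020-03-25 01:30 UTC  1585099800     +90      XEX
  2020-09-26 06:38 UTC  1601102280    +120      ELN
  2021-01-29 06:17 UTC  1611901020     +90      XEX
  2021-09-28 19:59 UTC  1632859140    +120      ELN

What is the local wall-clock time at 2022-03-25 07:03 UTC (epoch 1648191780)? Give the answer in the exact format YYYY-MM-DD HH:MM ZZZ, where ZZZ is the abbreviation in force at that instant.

2022-03-25 09:03 ELN

Query: 2022-03-25 07:03 UTC
Rule 4/4 (ELN, +02:00): 2021-09-28 19:59 UTC ≤ query < +∞
7·60 + 3 + 120 = 543 min
543 = 0·1440 + 543; 543 = 9·60 + 3 → 09:03, same day
→ 2022-03-25 09:03 ELN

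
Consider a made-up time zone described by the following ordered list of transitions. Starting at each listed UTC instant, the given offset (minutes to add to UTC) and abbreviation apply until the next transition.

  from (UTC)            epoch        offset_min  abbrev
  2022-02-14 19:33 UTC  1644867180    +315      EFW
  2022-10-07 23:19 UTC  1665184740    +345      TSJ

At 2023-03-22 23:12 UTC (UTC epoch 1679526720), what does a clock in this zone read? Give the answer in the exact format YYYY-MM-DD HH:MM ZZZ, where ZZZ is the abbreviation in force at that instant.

Query: 2023-03-22 23:12 UTC
Rule 2/2 (TSJ, +05:45): 2022-10-07 23:19 UTC ≤ query < +∞
23·60 + 12 + 345 = 1737 min
1737 = 1·1440 + 297; 297 = 4·60 + 57 → 04:57, 2023-03-22 + 1 day = 2023-03-23
→ 2023-03-23 04:57 TSJ

2023-03-23 04:57 TSJ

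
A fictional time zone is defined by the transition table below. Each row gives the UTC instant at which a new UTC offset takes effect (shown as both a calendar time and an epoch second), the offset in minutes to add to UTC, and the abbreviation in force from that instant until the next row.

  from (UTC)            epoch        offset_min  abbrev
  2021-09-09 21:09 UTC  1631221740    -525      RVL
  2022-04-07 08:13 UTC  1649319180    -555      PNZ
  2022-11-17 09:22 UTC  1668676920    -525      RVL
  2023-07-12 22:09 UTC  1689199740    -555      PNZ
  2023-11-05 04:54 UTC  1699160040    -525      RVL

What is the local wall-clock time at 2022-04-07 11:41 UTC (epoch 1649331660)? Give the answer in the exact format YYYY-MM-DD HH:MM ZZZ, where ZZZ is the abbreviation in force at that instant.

Query: 2022-04-07 11:41 UTC
Rule 2/5 (PNZ, -09:15): 2022-04-07 08:13 UTC ≤ query < 2022-11-17 09:22 UTC
11·60 + 41 - 555 = 146 min
146 = 0·1440 + 146; 146 = 2·60 + 26 → 02:26, same day
→ 2022-04-07 02:26 PNZ

2022-04-07 02:26 PNZ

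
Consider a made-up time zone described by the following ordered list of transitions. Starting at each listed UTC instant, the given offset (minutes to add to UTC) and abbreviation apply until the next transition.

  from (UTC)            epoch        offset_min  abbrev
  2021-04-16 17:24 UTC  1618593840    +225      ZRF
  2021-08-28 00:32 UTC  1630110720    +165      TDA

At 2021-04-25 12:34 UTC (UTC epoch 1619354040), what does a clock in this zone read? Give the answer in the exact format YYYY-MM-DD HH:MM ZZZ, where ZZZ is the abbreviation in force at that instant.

2021-04-25 16:19 ZRF

Query: 2021-04-25 12:34 UTC
Rule 1/2 (ZRF, +03:45): 2021-04-16 17:24 UTC ≤ query < 2021-08-28 00:32 UTC
12·60 + 34 + 225 = 979 min
979 = 0·1440 + 979; 979 = 16·60 + 19 → 16:19, same day
→ 2021-04-25 16:19 ZRF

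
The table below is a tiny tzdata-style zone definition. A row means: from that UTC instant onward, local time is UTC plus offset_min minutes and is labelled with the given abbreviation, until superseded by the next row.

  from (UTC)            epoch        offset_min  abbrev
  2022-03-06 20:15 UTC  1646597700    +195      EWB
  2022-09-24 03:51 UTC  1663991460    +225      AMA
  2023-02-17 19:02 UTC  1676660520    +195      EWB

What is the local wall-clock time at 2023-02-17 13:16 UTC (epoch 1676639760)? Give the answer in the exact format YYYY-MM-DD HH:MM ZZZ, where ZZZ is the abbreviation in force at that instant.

Query: 2023-02-17 13:16 UTC
Rule 2/3 (AMA, +03:45): 2022-09-24 03:51 UTC ≤ query < 2023-02-17 19:02 UTC
13·60 + 16 + 225 = 1021 min
1021 = 0·1440 + 1021; 1021 = 17·60 + 1 → 17:01, same day
→ 2023-02-17 17:01 AMA

2023-02-17 17:01 AMA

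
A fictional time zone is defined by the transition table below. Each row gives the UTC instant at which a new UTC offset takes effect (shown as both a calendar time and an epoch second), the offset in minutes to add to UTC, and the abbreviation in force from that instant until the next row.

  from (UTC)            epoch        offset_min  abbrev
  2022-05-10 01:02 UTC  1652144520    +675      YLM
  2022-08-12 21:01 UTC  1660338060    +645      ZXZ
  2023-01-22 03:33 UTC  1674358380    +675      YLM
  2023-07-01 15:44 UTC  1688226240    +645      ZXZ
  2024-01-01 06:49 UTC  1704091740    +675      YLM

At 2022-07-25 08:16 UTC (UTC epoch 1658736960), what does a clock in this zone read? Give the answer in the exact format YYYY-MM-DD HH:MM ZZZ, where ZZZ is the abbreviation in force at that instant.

Query: 2022-07-25 08:16 UTC
Rule 1/5 (YLM, +11:15): 2022-05-10 01:02 UTC ≤ query < 2022-08-12 21:01 UTC
8·60 + 16 + 675 = 1171 min
1171 = 0·1440 + 1171; 1171 = 19·60 + 31 → 19:31, same day
→ 2022-07-25 19:31 YLM

2022-07-25 19:31 YLM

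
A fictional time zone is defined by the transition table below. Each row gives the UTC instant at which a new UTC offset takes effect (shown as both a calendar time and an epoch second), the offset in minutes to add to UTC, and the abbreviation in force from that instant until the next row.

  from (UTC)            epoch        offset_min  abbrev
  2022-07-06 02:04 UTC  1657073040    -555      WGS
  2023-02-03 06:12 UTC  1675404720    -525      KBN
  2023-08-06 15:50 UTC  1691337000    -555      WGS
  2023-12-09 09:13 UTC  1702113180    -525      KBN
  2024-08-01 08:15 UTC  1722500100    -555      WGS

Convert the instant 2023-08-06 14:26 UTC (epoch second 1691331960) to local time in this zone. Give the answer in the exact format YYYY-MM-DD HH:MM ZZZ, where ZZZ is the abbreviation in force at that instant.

2023-08-06 05:41 KBN

Query: 2023-08-06 14:26 UTC
Rule 2/5 (KBN, -08:45): 2023-02-03 06:12 UTC ≤ query < 2023-08-06 15:50 UTC
14·60 + 26 - 525 = 341 min
341 = 0·1440 + 341; 341 = 5·60 + 41 → 05:41, same day
→ 2023-08-06 05:41 KBN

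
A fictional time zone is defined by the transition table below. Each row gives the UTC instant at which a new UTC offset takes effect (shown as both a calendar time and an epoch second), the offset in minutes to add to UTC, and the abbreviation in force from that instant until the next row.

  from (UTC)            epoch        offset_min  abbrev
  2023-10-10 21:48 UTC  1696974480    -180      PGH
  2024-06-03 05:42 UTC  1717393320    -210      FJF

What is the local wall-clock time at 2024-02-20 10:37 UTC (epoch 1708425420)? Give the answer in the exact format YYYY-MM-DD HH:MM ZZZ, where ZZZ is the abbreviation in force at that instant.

Query: 2024-02-20 10:37 UTC
Rule 1/2 (PGH, -03:00): 2023-10-10 21:48 UTC ≤ query < 2024-06-03 05:42 UTC
10·60 + 37 - 180 = 457 min
457 = 0·1440 + 457; 457 = 7·60 + 37 → 07:37, same day
→ 2024-02-20 07:37 PGH

2024-02-20 07:37 PGH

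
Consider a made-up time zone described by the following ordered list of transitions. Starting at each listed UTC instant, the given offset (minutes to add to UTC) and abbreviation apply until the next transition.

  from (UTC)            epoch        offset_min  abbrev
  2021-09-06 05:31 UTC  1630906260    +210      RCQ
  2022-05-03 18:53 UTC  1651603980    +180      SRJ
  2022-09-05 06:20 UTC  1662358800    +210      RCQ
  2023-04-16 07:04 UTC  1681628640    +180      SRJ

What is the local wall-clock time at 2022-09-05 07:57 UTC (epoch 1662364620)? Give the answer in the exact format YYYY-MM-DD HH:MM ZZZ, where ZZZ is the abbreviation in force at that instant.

Query: 2022-09-05 07:57 UTC
Rule 3/4 (RCQ, +03:30): 2022-09-05 06:20 UTC ≤ query < 2023-04-16 07:04 UTC
7·60 + 57 + 210 = 687 min
687 = 0·1440 + 687; 687 = 11·60 + 27 → 11:27, same day
→ 2022-09-05 11:27 RCQ

2022-09-05 11:27 RCQ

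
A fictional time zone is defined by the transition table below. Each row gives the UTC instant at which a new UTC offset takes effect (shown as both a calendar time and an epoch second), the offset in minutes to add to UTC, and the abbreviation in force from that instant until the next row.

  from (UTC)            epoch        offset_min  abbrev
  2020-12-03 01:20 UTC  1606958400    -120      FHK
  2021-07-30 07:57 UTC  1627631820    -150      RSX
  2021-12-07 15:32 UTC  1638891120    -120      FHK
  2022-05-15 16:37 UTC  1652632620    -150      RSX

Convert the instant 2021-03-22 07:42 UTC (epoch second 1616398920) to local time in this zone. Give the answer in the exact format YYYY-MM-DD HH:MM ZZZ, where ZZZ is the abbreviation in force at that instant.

Query: 2021-03-22 07:42 UTC
Rule 1/4 (FHK, -02:00): 2020-12-03 01:20 UTC ≤ query < 2021-07-30 07:57 UTC
7·60 + 42 - 120 = 342 min
342 = 0·1440 + 342; 342 = 5·60 + 42 → 05:42, same day
→ 2021-03-22 05:42 FHK

2021-03-22 05:42 FHK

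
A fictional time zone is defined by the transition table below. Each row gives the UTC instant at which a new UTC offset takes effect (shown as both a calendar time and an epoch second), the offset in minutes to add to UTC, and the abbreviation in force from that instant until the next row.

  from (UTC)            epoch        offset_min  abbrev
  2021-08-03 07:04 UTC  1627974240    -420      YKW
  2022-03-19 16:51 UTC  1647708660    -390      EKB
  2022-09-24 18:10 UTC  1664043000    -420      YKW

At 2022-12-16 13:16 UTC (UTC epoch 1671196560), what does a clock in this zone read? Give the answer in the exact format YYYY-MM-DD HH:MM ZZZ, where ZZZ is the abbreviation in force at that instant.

Query: 2022-12-16 13:16 UTC
Rule 3/3 (YKW, -07:00): 2022-09-24 18:10 UTC ≤ query < +∞
13·60 + 16 - 420 = 376 min
376 = 0·1440 + 376; 376 = 6·60 + 16 → 06:16, same day
→ 2022-12-16 06:16 YKW

2022-12-16 06:16 YKW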